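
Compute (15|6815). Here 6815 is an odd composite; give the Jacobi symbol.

0

Reciprocity: 15 ≡ 3 and 6815 ≡ 3 (mod 4), so (15/6815) = −(6815/15).
Reduce top mod 15: now compute (5/15).
Reciprocity: 5 ≡ 1 and 15 ≡ 3 (mod 4), so (5/15) = +(15/5).
Reduce top mod 5: now compute (0/5).
Top reduces to 0: gcd > 1, so the symbol is 0.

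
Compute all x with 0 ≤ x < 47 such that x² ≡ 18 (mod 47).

Since 47 ≡ 3 (mod 4), a square root of 18 is 18^((47+1)/4) = 18^12 mod 47.
Repeated squaring: 18^2≡42, 18^4≡25, 18^8≡14 (mod 47).
18^12 = 18^(8+4) ≡ 21 (mod 47).
Check: 21² = 441 ≡ 18 (mod 47). The two roots are 21 and 26.

21, 26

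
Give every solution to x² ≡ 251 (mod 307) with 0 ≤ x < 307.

78, 229

Since 307 ≡ 3 (mod 4), a square root of 251 is 251^((307+1)/4) = 251^77 mod 307.
Repeated squaring: 251^2≡66, 251^4≡58, 251^8≡294, 251^16≡169, 251^32≡10, 251^64≡100 (mod 307).
251^77 = 251^(64+8+4+1) ≡ 229 (mod 307).
Check: 229² = 52441 ≡ 251 (mod 307). The two roots are 78 and 229.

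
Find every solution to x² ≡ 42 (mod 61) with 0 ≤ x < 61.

61 ≡ 1 (mod 4), so we find a root by search.
Trying successive values, 15² = 225 ≡ 42 (mod 61). The other root is 61 − 15 = 46.

15, 46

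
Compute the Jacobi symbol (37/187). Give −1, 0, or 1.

Reciprocity: 37 ≡ 1 and 187 ≡ 3 (mod 4), so (37/187) = +(187/37).
Reduce top mod 37: now compute (2/37).
Pull out 2: since 37 ≡ 5 (mod 8), (2/37) = -1.
Reached (1/37) = 1. Collecting the sign flips along the way, the symbol is -1.

-1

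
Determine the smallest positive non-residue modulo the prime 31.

(2/31) = +1, so 2 is a residue.
(3/31) = −1, so 3 is the smallest positive non-residue mod 31.

3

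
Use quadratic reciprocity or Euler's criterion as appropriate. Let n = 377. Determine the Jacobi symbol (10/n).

Pull out 2: since 377 ≡ 1 (mod 8), (2/377) = +1.
Reciprocity: 5 ≡ 1 and 377 ≡ 1 (mod 4), so (5/377) = +(377/5).
Reduce top mod 5: now compute (2/5).
Pull out 2: since 5 ≡ 5 (mod 8), (2/5) = -1.
Reached (1/5) = 1. Collecting the sign flips along the way, the symbol is -1.

-1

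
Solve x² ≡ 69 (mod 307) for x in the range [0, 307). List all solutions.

Since 307 ≡ 3 (mod 4), a square root of 69 is 69^((307+1)/4) = 69^77 mod 307.
Repeated squaring: 69^2≡156, 69^4≡83, 69^8≡135, 69^16≡112, 69^32≡264, 69^64≡7 (mod 307).
69^77 = 69^(64+8+4+1) ≡ 219 (mod 307).
Check: 219² = 47961 ≡ 69 (mod 307). The two roots are 88 and 219.

88, 219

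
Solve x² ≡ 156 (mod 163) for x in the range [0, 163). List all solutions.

51, 112

Since 163 ≡ 3 (mod 4), a square root of 156 is 156^((163+1)/4) = 156^41 mod 163.
Repeated squaring: 156^2≡49, 156^4≡119, 156^8≡143, 156^16≡74, 156^32≡97 (mod 163).
156^41 = 156^(32+8+1) ≡ 51 (mod 163).
Check: 51² = 2601 ≡ 156 (mod 163). The two roots are 51 and 112.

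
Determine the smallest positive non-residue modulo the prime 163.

(2/163) = −1, so 2 is the smallest positive non-residue mod 163.

2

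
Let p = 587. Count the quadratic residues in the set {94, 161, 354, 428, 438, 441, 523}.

1

(94/587) = -1 → non-residue.
(161/587) = -1 → non-residue.
(354/587) = -1 → non-residue.
(428/587) = -1 → non-residue.
(438/587) = -1 → non-residue.
(441/587) = +1 → QR.
(523/587) = -1 → non-residue.
Total quadratic residues among the 7: 1.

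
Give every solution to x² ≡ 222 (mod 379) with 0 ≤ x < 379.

167, 212

Since 379 ≡ 3 (mod 4), a square root of 222 is 222^((379+1)/4) = 222^95 mod 379.
Repeated squaring: 222^2≡14, 222^4≡196, 222^8≡137, 222^16≡198, 222^32≡167, 222^64≡222 (mod 379).
222^95 = 222^(64+16+8+4+2+1) ≡ 167 (mod 379).
Check: 167² = 27889 ≡ 222 (mod 379). The two roots are 167 and 212.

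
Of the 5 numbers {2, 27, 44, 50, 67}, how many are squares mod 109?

(2/109) = -1 → non-residue.
(27/109) = +1 → QR.
(44/109) = -1 → non-residue.
(50/109) = -1 → non-residue.
(67/109) = -1 → non-residue.
Total quadratic residues among the 5: 1.

1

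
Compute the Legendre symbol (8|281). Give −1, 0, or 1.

Pull out 2^3: since 281 ≡ 1 (mod 8), (2/281) = +1, so (2/281)^3 = +1.
Reached (1/281) = 1. Collecting the sign flips along the way, the symbol is +1.

1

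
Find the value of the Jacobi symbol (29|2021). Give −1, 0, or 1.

1

Reciprocity: 29 ≡ 1 and 2021 ≡ 1 (mod 4), so (29/2021) = +(2021/29).
Reduce top mod 29: now compute (20/29).
Pull out 2^2: since 29 ≡ 5 (mod 8), (2/29) = -1, so (2/29)^2 = +1.
Reciprocity: 5 ≡ 1 and 29 ≡ 1 (mod 4), so (5/29) = +(29/5).
Reduce top mod 5: now compute (4/5).
Pull out 2^2: since 5 ≡ 5 (mod 8), (2/5) = -1, so (2/5)^2 = +1.
Reached (1/5) = 1. Collecting the sign flips along the way, the symbol is +1.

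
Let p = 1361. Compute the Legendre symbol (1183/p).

Reciprocity: 1183 ≡ 3 and 1361 ≡ 1 (mod 4), so (1183/1361) = +(1361/1183).
Reduce top mod 1183: now compute (178/1183).
Pull out 2: since 1183 ≡ 7 (mod 8), (2/1183) = +1.
Reciprocity: 89 ≡ 1 and 1183 ≡ 3 (mod 4), so (89/1183) = +(1183/89).
Reduce top mod 89: now compute (26/89).
Pull out 2: since 89 ≡ 1 (mod 8), (2/89) = +1.
Reciprocity: 13 ≡ 1 and 89 ≡ 1 (mod 4), so (13/89) = +(89/13).
Reduce top mod 13: now compute (11/13).
Reciprocity: 11 ≡ 3 and 13 ≡ 1 (mod 4), so (11/13) = +(13/11).
Reduce top mod 11: now compute (2/11).
Pull out 2: since 11 ≡ 3 (mod 8), (2/11) = -1.
Reached (1/11) = 1. Collecting the sign flips along the way, the symbol is -1.

-1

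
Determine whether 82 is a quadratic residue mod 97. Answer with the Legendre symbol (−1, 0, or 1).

-1

Pull out 2: since 97 ≡ 1 (mod 8), (2/97) = +1.
Reciprocity: 41 ≡ 1 and 97 ≡ 1 (mod 4), so (41/97) = +(97/41).
Reduce top mod 41: now compute (15/41).
Reciprocity: 15 ≡ 3 and 41 ≡ 1 (mod 4), so (15/41) = +(41/15).
Reduce top mod 15: now compute (11/15).
Reciprocity: 11 ≡ 3 and 15 ≡ 3 (mod 4), so (11/15) = −(15/11).
Reduce top mod 11: now compute (4/11).
Pull out 2^2: since 11 ≡ 3 (mod 8), (2/11) = -1, so (2/11)^2 = +1.
Reached (1/11) = 1. Collecting the sign flips along the way, the symbol is -1.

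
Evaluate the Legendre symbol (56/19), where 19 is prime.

-1

Euler's criterion: (56/19) ≡ 18^9 (mod 19).
18^2 ≡ 1 (mod 19)
18^4 ≡ 1 (mod 19)
18^8 ≡ 1 (mod 19)
18^9 = 18^(8+1) ≡ 18 (mod 19).
Result is 18 ≡ −1, so (56/19) = −1.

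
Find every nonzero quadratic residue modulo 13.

1,3,4,9,10,12

Square k = 1,…,6 (k and 13−k give the same square):
1²=1, 2²=4, 3²=9, 4²≡3, 5²≡12, 6²≡10 (mod 13).
So the quadratic residues mod 13 are {1, 3, 4, 9, 10, 12}.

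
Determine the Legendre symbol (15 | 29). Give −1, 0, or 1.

Reciprocity: 15 ≡ 3 and 29 ≡ 1 (mod 4), so (15/29) = +(29/15).
Reduce top mod 15: now compute (14/15).
Pull out 2: since 15 ≡ 7 (mod 8), (2/15) = +1.
Reciprocity: 7 ≡ 3 and 15 ≡ 3 (mod 4), so (7/15) = −(15/7).
Reduce top mod 7: now compute (1/7).
Reached (1/7) = 1. Collecting the sign flips along the way, the symbol is -1.

-1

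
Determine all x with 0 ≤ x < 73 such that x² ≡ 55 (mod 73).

36, 37

73 ≡ 1 (mod 4), so we find a root by search.
Trying successive values, 36² = 1296 ≡ 55 (mod 73). The other root is 73 − 36 = 37.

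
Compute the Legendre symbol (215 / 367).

Euler's criterion: (215/367) ≡ 215^183 (mod 367).
215^2 ≡ 350 (mod 367)
215^4 ≡ 289 (mod 367)
215^8 ≡ 212 (mod 367)
215^16 ≡ 170 (mod 367)
215^32 ≡ 274 (mod 367)
215^64 ≡ 208 (mod 367)
215^128 ≡ 325 (mod 367)
215^183 = 215^(128+32+16+4+2+1) ≡ 1 (mod 367).
Result is 1, so (215/367) = 1.

1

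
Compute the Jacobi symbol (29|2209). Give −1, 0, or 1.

Reciprocity: 29 ≡ 1 and 2209 ≡ 1 (mod 4), so (29/2209) = +(2209/29).
Reduce top mod 29: now compute (5/29).
Reciprocity: 5 ≡ 1 and 29 ≡ 1 (mod 4), so (5/29) = +(29/5).
Reduce top mod 5: now compute (4/5).
Pull out 2^2: since 5 ≡ 5 (mod 8), (2/5) = -1, so (2/5)^2 = +1.
Reached (1/5) = 1. Collecting the sign flips along the way, the symbol is +1.

1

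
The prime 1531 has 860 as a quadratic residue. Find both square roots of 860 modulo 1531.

331, 1200

Since 1531 ≡ 3 (mod 4), a square root of 860 is 860^((1531+1)/4) = 860^383 mod 1531.
Repeated squaring: 860^2≡127, 860^4≡819, 860^8≡183, 860^16≡1338, 860^32≡505, 860^64≡879, 860^128≡1017, 860^256≡864 (mod 1531).
860^383 = 860^(256+64+32+16+8+4+2+1) ≡ 331 (mod 1531).
Check: 331² = 109561 ≡ 860 (mod 1531). The two roots are 331 and 1200.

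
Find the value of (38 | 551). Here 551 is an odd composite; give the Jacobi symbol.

Pull out 2: since 551 ≡ 7 (mod 8), (2/551) = +1.
Reciprocity: 19 ≡ 3 and 551 ≡ 3 (mod 4), so (19/551) = −(551/19).
Reduce top mod 19: now compute (0/19).
Top reduces to 0: gcd > 1, so the symbol is 0.

0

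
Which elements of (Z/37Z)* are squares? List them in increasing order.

Square k = 1,…,18 (k and 37−k give the same square):
1²=1, 2²=4, 3²=9, 4²=16, 5²=25, 6²=36, 7²≡12, 8²≡27, 9²≡7, 10²≡26, 11²≡10, 12²≡33, 13²≡21, 14²≡11, 15²≡3, 16²≡34, 17²≡30, 18²≡28 (mod 37).
So the quadratic residues mod 37 are {1, 3, 4, 7, 9, 10, 11, 12, 16, 21, 25, 26, 27, 28, 30, 33, 34, 36}.

1, 3, 4, 7, 9, 10, 11, 12, 16, 21, 25, 26, 27, 28, 30, 33, 34, 36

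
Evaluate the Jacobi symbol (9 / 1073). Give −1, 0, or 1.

1

Reciprocity: 9 ≡ 1 and 1073 ≡ 1 (mod 4), so (9/1073) = +(1073/9).
Reduce top mod 9: now compute (2/9).
Pull out 2: since 9 ≡ 1 (mod 8), (2/9) = +1.
Reached (1/9) = 1. Collecting the sign flips along the way, the symbol is +1.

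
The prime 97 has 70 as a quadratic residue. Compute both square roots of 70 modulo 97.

19, 78

97 ≡ 1 (mod 4), so we find a root by search.
Trying successive values, 19² = 361 ≡ 70 (mod 97). The other root is 97 − 19 = 78.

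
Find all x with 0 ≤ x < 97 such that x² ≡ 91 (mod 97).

97 ≡ 1 (mod 4), so we find a root by search.
Trying successive values, 24² = 576 ≡ 91 (mod 97). The other root is 97 − 24 = 73.

24, 73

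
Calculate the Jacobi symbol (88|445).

Pull out 2^3: since 445 ≡ 5 (mod 8), (2/445) = -1, so (2/445)^3 = -1.
Reciprocity: 11 ≡ 3 and 445 ≡ 1 (mod 4), so (11/445) = +(445/11).
Reduce top mod 11: now compute (5/11).
Reciprocity: 5 ≡ 1 and 11 ≡ 3 (mod 4), so (5/11) = +(11/5).
Reduce top mod 5: now compute (1/5).
Reached (1/5) = 1. Collecting the sign flips along the way, the symbol is -1.

-1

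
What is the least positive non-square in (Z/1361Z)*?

(2/1361) = +1, so 2 is a residue.
(3/1361) = −1, so 3 is the smallest positive non-residue mod 1361.

3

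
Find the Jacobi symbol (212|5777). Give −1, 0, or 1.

Pull out 2^2: since 5777 ≡ 1 (mod 8), (2/5777) = +1, so (2/5777)^2 = +1.
Reciprocity: 53 ≡ 1 and 5777 ≡ 1 (mod 4), so (53/5777) = +(5777/53).
Reduce top mod 53: now compute (0/53).
Top reduces to 0: gcd > 1, so the symbol is 0.

0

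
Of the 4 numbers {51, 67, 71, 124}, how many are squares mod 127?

2

(51/127) = -1 → non-residue.
(67/127) = -1 → non-residue.
(71/127) = +1 → QR.
(124/127) = +1 → QR.
Total quadratic residues among the 4: 2.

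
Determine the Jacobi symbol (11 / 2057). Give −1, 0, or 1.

Reciprocity: 11 ≡ 3 and 2057 ≡ 1 (mod 4), so (11/2057) = +(2057/11).
Reduce top mod 11: now compute (0/11).
Top reduces to 0: gcd > 1, so the symbol is 0.

0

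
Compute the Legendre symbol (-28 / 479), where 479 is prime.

-1

First reduce: -28 ≡ 451 (mod 479).
Reciprocity: 451 ≡ 3 and 479 ≡ 3 (mod 4), so (451/479) = −(479/451).
Reduce top mod 451: now compute (28/451).
Pull out 2^2: since 451 ≡ 3 (mod 8), (2/451) = -1, so (2/451)^2 = +1.
Reciprocity: 7 ≡ 3 and 451 ≡ 3 (mod 4), so (7/451) = −(451/7).
Reduce top mod 7: now compute (3/7).
Reciprocity: 3 ≡ 3 and 7 ≡ 3 (mod 4), so (3/7) = −(7/3).
Reduce top mod 3: now compute (1/3).
Reached (1/3) = 1. Collecting the sign flips along the way, the symbol is -1.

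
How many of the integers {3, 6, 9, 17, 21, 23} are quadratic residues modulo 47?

5

(3/47) = +1 → QR.
(6/47) = +1 → QR.
(9/47) = +1 → QR.
(17/47) = +1 → QR.
(21/47) = +1 → QR.
(23/47) = -1 → non-residue.
Total quadratic residues among the 6: 5.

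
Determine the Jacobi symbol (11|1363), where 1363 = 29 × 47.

1

Reciprocity: 11 ≡ 3 and 1363 ≡ 3 (mod 4), so (11/1363) = −(1363/11).
Reduce top mod 11: now compute (10/11).
Pull out 2: since 11 ≡ 3 (mod 8), (2/11) = -1.
Reciprocity: 5 ≡ 1 and 11 ≡ 3 (mod 4), so (5/11) = +(11/5).
Reduce top mod 5: now compute (1/5).
Reached (1/5) = 1. Collecting the sign flips along the way, the symbol is +1.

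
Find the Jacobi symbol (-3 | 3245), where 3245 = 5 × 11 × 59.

First reduce: -3 ≡ 3242 (mod 3245).
Pull out 2: since 3245 ≡ 5 (mod 8), (2/3245) = -1.
Reciprocity: 1621 ≡ 1 and 3245 ≡ 1 (mod 4), so (1621/3245) = +(3245/1621).
Reduce top mod 1621: now compute (3/1621).
Reciprocity: 3 ≡ 3 and 1621 ≡ 1 (mod 4), so (3/1621) = +(1621/3).
Reduce top mod 3: now compute (1/3).
Reached (1/3) = 1. Collecting the sign flips along the way, the symbol is -1.

-1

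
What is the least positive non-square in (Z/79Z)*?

(2/79) = +1, so 2 is a residue.
(3/79) = −1, so 3 is the smallest positive non-residue mod 79.

3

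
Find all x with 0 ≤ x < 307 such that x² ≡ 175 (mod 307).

Since 307 ≡ 3 (mod 4), a square root of 175 is 175^((307+1)/4) = 175^77 mod 307.
Repeated squaring: 175^2≡232, 175^4≡99, 175^8≡284, 175^16≡222, 175^32≡164, 175^64≡187 (mod 307).
175^77 = 175^(64+8+4+1) ≡ 215 (mod 307).
Check: 215² = 46225 ≡ 175 (mod 307). The two roots are 92 and 215.

92, 215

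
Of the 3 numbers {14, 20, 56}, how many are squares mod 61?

3

(14/61) = +1 → QR.
(20/61) = +1 → QR.
(56/61) = +1 → QR.
Total quadratic residues among the 3: 3.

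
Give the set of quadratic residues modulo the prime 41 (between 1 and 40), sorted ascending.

1 2 4 5 8 9 10 16 18 20 21 23 25 31 32 33 36 37 39 40

Square k = 1,…,20 (k and 41−k give the same square):
1²=1, 2²=4, 3²=9, 4²=16, 5²=25, 6²=36, 7²≡8, 8²≡23, 9²≡40, 10²≡18, 11²≡39, 12²≡21, 13²≡5, 14²≡32, 15²≡20, 16²≡10, 17²≡2, 18²≡37, 19²≡33, 20²≡31 (mod 41).
So the quadratic residues mod 41 are {1, 2, 4, 5, 8, 9, 10, 16, 18, 20, 21, 23, 25, 31, 32, 33, 36, 37, 39, 40}.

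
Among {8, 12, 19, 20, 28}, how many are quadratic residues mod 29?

2

(8/29) = -1 → non-residue.
(12/29) = -1 → non-residue.
(19/29) = -1 → non-residue.
(20/29) = +1 → QR.
(28/29) = +1 → QR.
Total quadratic residues among the 5: 2.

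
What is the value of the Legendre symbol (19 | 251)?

-1

Reciprocity: 19 ≡ 3 and 251 ≡ 3 (mod 4), so (19/251) = −(251/19).
Reduce top mod 19: now compute (4/19).
Pull out 2^2: since 19 ≡ 3 (mod 8), (2/19) = -1, so (2/19)^2 = +1.
Reached (1/19) = 1. Collecting the sign flips along the way, the symbol is -1.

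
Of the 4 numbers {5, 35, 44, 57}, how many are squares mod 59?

(5/59) = +1 → QR.
(35/59) = +1 → QR.
(44/59) = -1 → non-residue.
(57/59) = +1 → QR.
Total quadratic residues among the 4: 3.

3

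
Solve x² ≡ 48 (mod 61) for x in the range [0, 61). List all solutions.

61 ≡ 1 (mod 4), so we find a root by search.
Trying successive values, 29² = 841 ≡ 48 (mod 61). The other root is 61 − 29 = 32.

29, 32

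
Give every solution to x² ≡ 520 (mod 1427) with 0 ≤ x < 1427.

Since 1427 ≡ 3 (mod 4), a square root of 520 is 520^((1427+1)/4) = 520^357 mod 1427.
Repeated squaring: 520^2≡697, 520^4≡629, 520^8≡362, 520^16≡1187, 520^32≡520, 520^64≡697, 520^128≡629, 520^256≡362 (mod 1427).
520^357 = 520^(256+64+32+4+1) ≡ 1187 (mod 1427).
Check: 1187² = 1408969 ≡ 520 (mod 1427). The two roots are 240 and 1187.

240, 1187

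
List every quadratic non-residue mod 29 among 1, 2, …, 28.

2,3,8,10,11,12,14,15,17,18,19,21,26,27

Square k = 1,…,14 (k and 29−k give the same square):
1²=1, 2²=4, 3²=9, 4²=16, 5²=25, 6²≡7, 7²≡20, 8²≡6, 9²≡23, 10²≡13, 11²≡5, 12²≡28, 13²≡24, 14²≡22 (mod 29).
The residues are {1, 4, 5, 6, 7, 9, 13, 16, 20, 22, 23, 24, 25, 28}; the non-residues are the remaining 14 nonzero classes.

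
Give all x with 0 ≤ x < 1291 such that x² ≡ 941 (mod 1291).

Since 1291 ≡ 3 (mod 4), a square root of 941 is 941^((1291+1)/4) = 941^323 mod 1291.
Repeated squaring: 941^2≡1146, 941^4≡369, 941^8≡606, 941^16≡592, 941^32≡603, 941^64≡838, 941^128≡1231, 941^256≡1018 (mod 1291).
941^323 = 941^(256+64+2+1) ≡ 86 (mod 1291).
Check: 86² = 7396 ≡ 941 (mod 1291). The two roots are 86 and 1205.

86, 1205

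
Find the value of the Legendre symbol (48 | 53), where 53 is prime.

Pull out 2^4: since 53 ≡ 5 (mod 8), (2/53) = -1, so (2/53)^4 = +1.
Reciprocity: 3 ≡ 3 and 53 ≡ 1 (mod 4), so (3/53) = +(53/3).
Reduce top mod 3: now compute (2/3).
Pull out 2: since 3 ≡ 3 (mod 8), (2/3) = -1.
Reached (1/3) = 1. Collecting the sign flips along the way, the symbol is -1.

-1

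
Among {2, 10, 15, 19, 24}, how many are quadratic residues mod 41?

2

(2/41) = +1 → QR.
(10/41) = +1 → QR.
(15/41) = -1 → non-residue.
(19/41) = -1 → non-residue.
(24/41) = -1 → non-residue.
Total quadratic residues among the 5: 2.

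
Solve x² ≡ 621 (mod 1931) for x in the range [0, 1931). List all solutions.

Since 1931 ≡ 3 (mod 4), a square root of 621 is 621^((1931+1)/4) = 621^483 mod 1931.
Repeated squaring: 621^2≡1372, 621^4≡1590, 621^8≡421, 621^16≡1520, 621^32≡924, 621^64≡274, 621^128≡1698, 621^256≡221 (mod 1931).
621^483 = 621^(256+128+64+32+2+1) ≡ 709 (mod 1931).
Check: 709² = 502681 ≡ 621 (mod 1931). The two roots are 709 and 1222.

709, 1222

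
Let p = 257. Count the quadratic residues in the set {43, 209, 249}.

1

(43/257) = -1 → non-residue.
(209/257) = -1 → non-residue.
(249/257) = +1 → QR.
Total quadratic residues among the 3: 1.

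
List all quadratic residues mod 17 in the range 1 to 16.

1, 2, 4, 8, 9, 13, 15, 16

Square k = 1,…,8 (k and 17−k give the same square):
1²=1, 2²=4, 3²=9, 4²=16, 5²≡8, 6²≡2, 7²≡15, 8²≡13 (mod 17).
So the quadratic residues mod 17 are {1, 2, 4, 8, 9, 13, 15, 16}.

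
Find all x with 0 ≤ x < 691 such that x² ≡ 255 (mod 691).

179, 512

Since 691 ≡ 3 (mod 4), a square root of 255 is 255^((691+1)/4) = 255^173 mod 691.
Repeated squaring: 255^2≡71, 255^4≡204, 255^8≡156, 255^16≡151, 255^32≡689, 255^64≡4, 255^128≡16 (mod 691).
255^173 = 255^(128+32+8+4+1) ≡ 179 (mod 691).
Check: 179² = 32041 ≡ 255 (mod 691). The two roots are 179 and 512.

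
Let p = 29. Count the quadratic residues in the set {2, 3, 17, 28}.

(2/29) = -1 → non-residue.
(3/29) = -1 → non-residue.
(17/29) = -1 → non-residue.
(28/29) = +1 → QR.
Total quadratic residues among the 4: 1.

1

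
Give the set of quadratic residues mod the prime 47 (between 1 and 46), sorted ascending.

Square k = 1,…,23 (k and 47−k give the same square):
1²=1, 2²=4, 3²=9, 4²=16, 5²=25, 6²=36, 7²≡2, 8²≡17, 9²≡34, 10²≡6, 11²≡27, 12²≡3, 13²≡28, 14²≡8, 15²≡37, 16²≡21, 17²≡7, 18²≡42, 19²≡32, 20²≡24, 21²≡18, 22²≡14, 23²≡12 (mod 47).
So the quadratic residues mod 47 are {1, 2, 3, 4, 6, 7, 8, 9, 12, 14, 16, 17, 18, 21, 24, 25, 27, 28, 32, 34, 36, 37, 42}.

1,2,3,4,6,7,8,9,12,14,16,17,18,21,24,25,27,28,32,34,36,37,42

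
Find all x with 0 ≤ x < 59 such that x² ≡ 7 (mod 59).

19, 40

Since 59 ≡ 3 (mod 4), a square root of 7 is 7^((59+1)/4) = 7^15 mod 59.
Repeated squaring: 7^2≡49, 7^4≡41, 7^8≡29 (mod 59).
7^15 = 7^(8+4+2+1) ≡ 19 (mod 59).
Check: 19² = 361 ≡ 7 (mod 59). The two roots are 19 and 40.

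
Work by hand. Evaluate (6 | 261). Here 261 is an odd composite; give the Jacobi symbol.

Pull out 2: since 261 ≡ 5 (mod 8), (2/261) = -1.
Reciprocity: 3 ≡ 3 and 261 ≡ 1 (mod 4), so (3/261) = +(261/3).
Reduce top mod 3: now compute (0/3).
Top reduces to 0: gcd > 1, so the symbol is 0.

0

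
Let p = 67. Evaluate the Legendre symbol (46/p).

-1

Pull out 2: since 67 ≡ 3 (mod 8), (2/67) = -1.
Reciprocity: 23 ≡ 3 and 67 ≡ 3 (mod 4), so (23/67) = −(67/23).
Reduce top mod 23: now compute (21/23).
Reciprocity: 21 ≡ 1 and 23 ≡ 3 (mod 4), so (21/23) = +(23/21).
Reduce top mod 21: now compute (2/21).
Pull out 2: since 21 ≡ 5 (mod 8), (2/21) = -1.
Reached (1/21) = 1. Collecting the sign flips along the way, the symbol is -1.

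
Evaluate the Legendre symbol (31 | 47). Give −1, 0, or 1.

-1

Reciprocity: 31 ≡ 3 and 47 ≡ 3 (mod 4), so (31/47) = −(47/31).
Reduce top mod 31: now compute (16/31).
Pull out 2^4: since 31 ≡ 7 (mod 8), (2/31) = +1, so (2/31)^4 = +1.
Reached (1/31) = 1. Collecting the sign flips along the way, the symbol is -1.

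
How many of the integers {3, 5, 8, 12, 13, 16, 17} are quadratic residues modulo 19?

(3/19) = -1 → non-residue.
(5/19) = +1 → QR.
(8/19) = -1 → non-residue.
(12/19) = -1 → non-residue.
(13/19) = -1 → non-residue.
(16/19) = +1 → QR.
(17/19) = +1 → QR.
Total quadratic residues among the 7: 3.

3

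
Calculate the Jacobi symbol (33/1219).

Reciprocity: 33 ≡ 1 and 1219 ≡ 3 (mod 4), so (33/1219) = +(1219/33).
Reduce top mod 33: now compute (31/33).
Reciprocity: 31 ≡ 3 and 33 ≡ 1 (mod 4), so (31/33) = +(33/31).
Reduce top mod 31: now compute (2/31).
Pull out 2: since 31 ≡ 7 (mod 8), (2/31) = +1.
Reached (1/31) = 1. Collecting the sign flips along the way, the symbol is +1.

1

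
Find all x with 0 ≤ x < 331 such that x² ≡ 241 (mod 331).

Since 331 ≡ 3 (mod 4), a square root of 241 is 241^((331+1)/4) = 241^83 mod 331.
Repeated squaring: 241^2≡156, 241^4≡173, 241^8≡139, 241^16≡123, 241^32≡234, 241^64≡141 (mod 331).
241^83 = 241^(64+16+2+1) ≡ 127 (mod 331).
Check: 127² = 16129 ≡ 241 (mod 331). The two roots are 127 and 204.

127, 204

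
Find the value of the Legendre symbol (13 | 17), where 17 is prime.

Reciprocity: 13 ≡ 1 and 17 ≡ 1 (mod 4), so (13/17) = +(17/13).
Reduce top mod 13: now compute (4/13).
Pull out 2^2: since 13 ≡ 5 (mod 8), (2/13) = -1, so (2/13)^2 = +1.
Reached (1/13) = 1. Collecting the sign flips along the way, the symbol is +1.

1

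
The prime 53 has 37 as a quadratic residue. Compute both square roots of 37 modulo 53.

14, 39

53 ≡ 1 (mod 4), so we find a root by search.
Trying successive values, 14² = 196 ≡ 37 (mod 53). The other root is 53 − 14 = 39.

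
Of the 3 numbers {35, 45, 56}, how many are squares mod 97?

(35/97) = +1 → QR.
(45/97) = -1 → non-residue.
(56/97) = -1 → non-residue.
Total quadratic residues among the 3: 1.

1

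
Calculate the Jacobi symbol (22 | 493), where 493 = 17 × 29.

-1

Pull out 2: since 493 ≡ 5 (mod 8), (2/493) = -1.
Reciprocity: 11 ≡ 3 and 493 ≡ 1 (mod 4), so (11/493) = +(493/11).
Reduce top mod 11: now compute (9/11).
Reciprocity: 9 ≡ 1 and 11 ≡ 3 (mod 4), so (9/11) = +(11/9).
Reduce top mod 9: now compute (2/9).
Pull out 2: since 9 ≡ 1 (mod 8), (2/9) = +1.
Reached (1/9) = 1. Collecting the sign flips along the way, the symbol is -1.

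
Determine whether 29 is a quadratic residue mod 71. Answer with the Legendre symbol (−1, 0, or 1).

1

Euler's criterion: (29/71) ≡ 29^35 (mod 71).
29^2 ≡ 60 (mod 71)
29^4 ≡ 50 (mod 71)
29^8 ≡ 15 (mod 71)
29^16 ≡ 12 (mod 71)
29^32 ≡ 2 (mod 71)
29^35 = 29^(32+2+1) ≡ 1 (mod 71).
Result is 1, so (29/71) = 1.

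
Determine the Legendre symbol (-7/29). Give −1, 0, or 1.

Euler's criterion: (-7/29) ≡ 22^14 (mod 29).
22^2 ≡ 20 (mod 29)
22^4 ≡ 23 (mod 29)
22^8 ≡ 7 (mod 29)
22^14 = 22^(8+4+2) ≡ 1 (mod 29).
Result is 1, so (-7/29) = 1.

1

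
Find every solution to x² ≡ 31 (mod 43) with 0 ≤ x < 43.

17, 26

Since 43 ≡ 3 (mod 4), a square root of 31 is 31^((43+1)/4) = 31^11 mod 43.
Repeated squaring: 31^2≡15, 31^4≡10, 31^8≡14 (mod 43).
31^11 = 31^(8+2+1) ≡ 17 (mod 43).
Check: 17² = 289 ≡ 31 (mod 43). The two roots are 17 and 26.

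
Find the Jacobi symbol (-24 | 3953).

-1

First reduce: -24 ≡ 3929 (mod 3953).
Reciprocity: 3929 ≡ 1 and 3953 ≡ 1 (mod 4), so (3929/3953) = +(3953/3929).
Reduce top mod 3929: now compute (24/3929).
Pull out 2^3: since 3929 ≡ 1 (mod 8), (2/3929) = +1, so (2/3929)^3 = +1.
Reciprocity: 3 ≡ 3 and 3929 ≡ 1 (mod 4), so (3/3929) = +(3929/3).
Reduce top mod 3: now compute (2/3).
Pull out 2: since 3 ≡ 3 (mod 8), (2/3) = -1.
Reached (1/3) = 1. Collecting the sign flips along the way, the symbol is -1.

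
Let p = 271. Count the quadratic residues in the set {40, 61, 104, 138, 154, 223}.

(40/271) = +1 → QR.
(61/271) = +1 → QR.
(104/271) = -1 → non-residue.
(138/271) = +1 → QR.
(154/271) = +1 → QR.
(223/271) = +1 → QR.
Total quadratic residues among the 6: 5.

5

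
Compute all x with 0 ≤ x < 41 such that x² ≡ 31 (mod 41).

41 ≡ 1 (mod 4), so we find a root by search.
Trying successive values, 20² = 400 ≡ 31 (mod 41). The other root is 41 − 20 = 21.

20, 21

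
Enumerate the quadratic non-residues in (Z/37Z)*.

2 5 6 8 13 14 15 17 18 19 20 22 23 24 29 31 32 35

Square k = 1,…,18 (k and 37−k give the same square):
1²=1, 2²=4, 3²=9, 4²=16, 5²=25, 6²=36, 7²≡12, 8²≡27, 9²≡7, 10²≡26, 11²≡10, 12²≡33, 13²≡21, 14²≡11, 15²≡3, 16²≡34, 17²≡30, 18²≡28 (mod 37).
The residues are {1, 3, 4, 7, 9, 10, 11, 12, 16, 21, 25, 26, 27, 28, 30, 33, 34, 36}; the non-residues are the remaining 18 nonzero classes.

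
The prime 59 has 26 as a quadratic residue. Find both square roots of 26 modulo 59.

Since 59 ≡ 3 (mod 4), a square root of 26 is 26^((59+1)/4) = 26^15 mod 59.
Repeated squaring: 26^2≡27, 26^4≡21, 26^8≡28 (mod 59).
26^15 = 26^(8+4+2+1) ≡ 12 (mod 59).
Check: 12² = 144 ≡ 26 (mod 59). The two roots are 12 and 47.

12, 47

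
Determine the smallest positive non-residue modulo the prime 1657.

5

(2/1657) = +1, so 2 is a residue.
(3/1657) = +1, so 3 is a residue.
(4/1657) = +1, so 4 is a residue.
(5/1657) = −1, so 5 is the smallest positive non-residue mod 1657.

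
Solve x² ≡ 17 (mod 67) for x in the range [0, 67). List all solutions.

33, 34

Since 67 ≡ 3 (mod 4), a square root of 17 is 17^((67+1)/4) = 17^17 mod 67.
Repeated squaring: 17^2≡21, 17^4≡39, 17^8≡47, 17^16≡65 (mod 67).
17^17 = 17^(16+1) ≡ 33 (mod 67).
Check: 33² = 1089 ≡ 17 (mod 67). The two roots are 33 and 34.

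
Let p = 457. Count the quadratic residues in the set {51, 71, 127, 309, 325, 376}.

3

(51/457) = +1 → QR.
(71/457) = -1 → non-residue.
(127/457) = +1 → QR.
(309/457) = -1 → non-residue.
(325/457) = -1 → non-residue.
(376/457) = +1 → QR.
Total quadratic residues among the 6: 3.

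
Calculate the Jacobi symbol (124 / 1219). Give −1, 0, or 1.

Pull out 2^2: since 1219 ≡ 3 (mod 8), (2/1219) = -1, so (2/1219)^2 = +1.
Reciprocity: 31 ≡ 3 and 1219 ≡ 3 (mod 4), so (31/1219) = −(1219/31).
Reduce top mod 31: now compute (10/31).
Pull out 2: since 31 ≡ 7 (mod 8), (2/31) = +1.
Reciprocity: 5 ≡ 1 and 31 ≡ 3 (mod 4), so (5/31) = +(31/5).
Reduce top mod 5: now compute (1/5).
Reached (1/5) = 1. Collecting the sign flips along the way, the symbol is -1.

-1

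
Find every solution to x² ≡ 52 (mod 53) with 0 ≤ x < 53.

23, 30

53 ≡ 1 (mod 4), so we find a root by search.
Trying successive values, 23² = 529 ≡ 52 (mod 53). The other root is 53 − 23 = 30.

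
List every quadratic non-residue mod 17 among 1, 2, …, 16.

3 5 6 7 10 11 12 14

Square k = 1,…,8 (k and 17−k give the same square):
1²=1, 2²=4, 3²=9, 4²=16, 5²≡8, 6²≡2, 7²≡15, 8²≡13 (mod 17).
The residues are {1, 2, 4, 8, 9, 13, 15, 16}; the non-residues are the remaining 8 nonzero classes.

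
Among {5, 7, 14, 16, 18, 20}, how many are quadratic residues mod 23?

(5/23) = -1 → non-residue.
(7/23) = -1 → non-residue.
(14/23) = -1 → non-residue.
(16/23) = +1 → QR.
(18/23) = +1 → QR.
(20/23) = -1 → non-residue.
Total quadratic residues among the 6: 2.

2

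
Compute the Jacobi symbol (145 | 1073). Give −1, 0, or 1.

Reciprocity: 145 ≡ 1 and 1073 ≡ 1 (mod 4), so (145/1073) = +(1073/145).
Reduce top mod 145: now compute (58/145).
Pull out 2: since 145 ≡ 1 (mod 8), (2/145) = +1.
Reciprocity: 29 ≡ 1 and 145 ≡ 1 (mod 4), so (29/145) = +(145/29).
Reduce top mod 29: now compute (0/29).
Top reduces to 0: gcd > 1, so the symbol is 0.

0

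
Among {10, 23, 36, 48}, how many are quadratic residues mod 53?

(10/53) = +1 → QR.
(23/53) = -1 → non-residue.
(36/53) = +1 → QR.
(48/53) = -1 → non-residue.
Total quadratic residues among the 4: 2.

2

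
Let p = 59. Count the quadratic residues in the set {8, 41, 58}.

1

(8/59) = -1 → non-residue.
(41/59) = +1 → QR.
(58/59) = -1 → non-residue.
Total quadratic residues among the 3: 1.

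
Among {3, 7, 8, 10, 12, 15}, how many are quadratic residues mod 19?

(3/19) = -1 → non-residue.
(7/19) = +1 → QR.
(8/19) = -1 → non-residue.
(10/19) = -1 → non-residue.
(12/19) = -1 → non-residue.
(15/19) = -1 → non-residue.
Total quadratic residues among the 6: 1.

1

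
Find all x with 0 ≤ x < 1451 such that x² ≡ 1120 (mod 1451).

156, 1295

Since 1451 ≡ 3 (mod 4), a square root of 1120 is 1120^((1451+1)/4) = 1120^363 mod 1451.
Repeated squaring: 1120^2≡736, 1120^4≡473, 1120^8≡275, 1120^16≡173, 1120^32≡909, 1120^64≡662, 1120^128≡42, 1120^256≡313 (mod 1451).
1120^363 = 1120^(256+64+32+8+2+1) ≡ 1295 (mod 1451).
Check: 1295² = 1677025 ≡ 1120 (mod 1451). The two roots are 156 and 1295.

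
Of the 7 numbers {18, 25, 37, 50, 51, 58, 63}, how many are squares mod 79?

4

(18/79) = +1 → QR.
(25/79) = +1 → QR.
(37/79) = -1 → non-residue.
(50/79) = +1 → QR.
(51/79) = +1 → QR.
(58/79) = -1 → non-residue.
(63/79) = -1 → non-residue.
Total quadratic residues among the 7: 4.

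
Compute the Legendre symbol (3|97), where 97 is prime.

1

Euler's criterion: (3/97) ≡ 3^48 (mod 97).
3^2 ≡ 9 (mod 97)
3^4 ≡ 81 (mod 97)
3^8 ≡ 62 (mod 97)
3^16 ≡ 61 (mod 97)
3^32 ≡ 35 (mod 97)
3^48 = 3^(32+16) ≡ 1 (mod 97).
Result is 1, so (3/97) = 1.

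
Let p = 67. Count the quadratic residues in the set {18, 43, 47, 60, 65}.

(18/67) = -1 → non-residue.
(43/67) = -1 → non-residue.
(47/67) = +1 → QR.
(60/67) = +1 → QR.
(65/67) = +1 → QR.
Total quadratic residues among the 5: 3.

3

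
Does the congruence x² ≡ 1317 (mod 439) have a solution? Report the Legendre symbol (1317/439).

0

First reduce: 1317 ≡ 0 (mod 439).
Top reduces to 0: gcd > 1, so the symbol is 0.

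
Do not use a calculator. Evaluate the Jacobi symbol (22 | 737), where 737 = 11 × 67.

Pull out 2: since 737 ≡ 1 (mod 8), (2/737) = +1.
Reciprocity: 11 ≡ 3 and 737 ≡ 1 (mod 4), so (11/737) = +(737/11).
Reduce top mod 11: now compute (0/11).
Top reduces to 0: gcd > 1, so the symbol is 0.

0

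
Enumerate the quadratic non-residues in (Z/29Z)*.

2,3,8,10,11,12,14,15,17,18,19,21,26,27

Square k = 1,…,14 (k and 29−k give the same square):
1²=1, 2²=4, 3²=9, 4²=16, 5²=25, 6²≡7, 7²≡20, 8²≡6, 9²≡23, 10²≡13, 11²≡5, 12²≡28, 13²≡24, 14²≡22 (mod 29).
The residues are {1, 4, 5, 6, 7, 9, 13, 16, 20, 22, 23, 24, 25, 28}; the non-residues are the remaining 14 nonzero classes.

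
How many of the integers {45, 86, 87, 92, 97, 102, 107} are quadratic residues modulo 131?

(45/131) = +1 → QR.
(86/131) = -1 → non-residue.
(87/131) = -1 → non-residue.
(92/131) = -1 → non-residue.
(97/131) = -1 → non-residue.
(102/131) = +1 → QR.
(107/131) = +1 → QR.
Total quadratic residues among the 7: 3.

3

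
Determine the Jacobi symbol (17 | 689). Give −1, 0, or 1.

Reciprocity: 17 ≡ 1 and 689 ≡ 1 (mod 4), so (17/689) = +(689/17).
Reduce top mod 17: now compute (9/17).
Reciprocity: 9 ≡ 1 and 17 ≡ 1 (mod 4), so (9/17) = +(17/9).
Reduce top mod 9: now compute (8/9).
Pull out 2^3: since 9 ≡ 1 (mod 8), (2/9) = +1, so (2/9)^3 = +1.
Reached (1/9) = 1. Collecting the sign flips along the way, the symbol is +1.

1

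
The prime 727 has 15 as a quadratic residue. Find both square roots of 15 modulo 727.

Since 727 ≡ 3 (mod 4), a square root of 15 is 15^((727+1)/4) = 15^182 mod 727.
Repeated squaring: 15^2≡225, 15^4≡462, 15^8≡433, 15^16≡650, 15^32≡113, 15^64≡410, 15^128≡163 (mod 727).
15^182 = 15^(128+32+16+4+2) ≡ 200 (mod 727).
Check: 200² = 40000 ≡ 15 (mod 727). The two roots are 200 and 527.

200, 527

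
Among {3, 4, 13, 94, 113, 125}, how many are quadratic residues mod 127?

(3/127) = -1 → non-residue.
(4/127) = +1 → QR.
(13/127) = +1 → QR.
(94/127) = +1 → QR.
(113/127) = +1 → QR.
(125/127) = -1 → non-residue.
Total quadratic residues among the 6: 4.

4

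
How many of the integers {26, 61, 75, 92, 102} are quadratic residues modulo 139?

(26/139) = -1 → non-residue.
(61/139) = -1 → non-residue.
(75/139) = -1 → non-residue.
(92/139) = -1 → non-residue.
(102/139) = -1 → non-residue.
Total quadratic residues among the 5: 0.

0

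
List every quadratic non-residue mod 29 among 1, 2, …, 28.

Square k = 1,…,14 (k and 29−k give the same square):
1²=1, 2²=4, 3²=9, 4²=16, 5²=25, 6²≡7, 7²≡20, 8²≡6, 9²≡23, 10²≡13, 11²≡5, 12²≡28, 13²≡24, 14²≡22 (mod 29).
The residues are {1, 4, 5, 6, 7, 9, 13, 16, 20, 22, 23, 24, 25, 28}; the non-residues are the remaining 14 nonzero classes.

2,3,8,10,11,12,14,15,17,18,19,21,26,27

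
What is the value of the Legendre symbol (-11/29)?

First reduce: -11 ≡ 18 (mod 29).
Pull out 2: since 29 ≡ 5 (mod 8), (2/29) = -1.
Reciprocity: 9 ≡ 1 and 29 ≡ 1 (mod 4), so (9/29) = +(29/9).
Reduce top mod 9: now compute (2/9).
Pull out 2: since 9 ≡ 1 (mod 8), (2/9) = +1.
Reached (1/9) = 1. Collecting the sign flips along the way, the symbol is -1.

-1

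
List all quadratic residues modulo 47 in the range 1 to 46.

Square k = 1,…,23 (k and 47−k give the same square):
1²=1, 2²=4, 3²=9, 4²=16, 5²=25, 6²=36, 7²≡2, 8²≡17, 9²≡34, 10²≡6, 11²≡27, 12²≡3, 13²≡28, 14²≡8, 15²≡37, 16²≡21, 17²≡7, 18²≡42, 19²≡32, 20²≡24, 21²≡18, 22²≡14, 23²≡12 (mod 47).
So the quadratic residues mod 47 are {1, 2, 3, 4, 6, 7, 8, 9, 12, 14, 16, 17, 18, 21, 24, 25, 27, 28, 32, 34, 36, 37, 42}.

1, 2, 3, 4, 6, 7, 8, 9, 12, 14, 16, 17, 18, 21, 24, 25, 27, 28, 32, 34, 36, 37, 42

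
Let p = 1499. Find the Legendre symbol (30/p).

-1

Pull out 2: since 1499 ≡ 3 (mod 8), (2/1499) = -1.
Reciprocity: 15 ≡ 3 and 1499 ≡ 3 (mod 4), so (15/1499) = −(1499/15).
Reduce top mod 15: now compute (14/15).
Pull out 2: since 15 ≡ 7 (mod 8), (2/15) = +1.
Reciprocity: 7 ≡ 3 and 15 ≡ 3 (mod 4), so (7/15) = −(15/7).
Reduce top mod 7: now compute (1/7).
Reached (1/7) = 1. Collecting the sign flips along the way, the symbol is -1.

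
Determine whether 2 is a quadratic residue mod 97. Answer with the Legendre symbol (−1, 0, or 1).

Euler's criterion: (2/97) ≡ 2^48 (mod 97).
2^2 ≡ 4 (mod 97)
2^4 ≡ 16 (mod 97)
2^8 ≡ 62 (mod 97)
2^16 ≡ 61 (mod 97)
2^32 ≡ 35 (mod 97)
2^48 = 2^(32+16) ≡ 1 (mod 97).
Result is 1, so (2/97) = 1.

1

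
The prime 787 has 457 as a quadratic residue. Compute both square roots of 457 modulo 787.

239, 548

Since 787 ≡ 3 (mod 4), a square root of 457 is 457^((787+1)/4) = 457^197 mod 787.
Repeated squaring: 457^2≡294, 457^4≡653, 457^8≡642, 457^16≡563, 457^32≡595, 457^64≡662, 457^128≡672 (mod 787).
457^197 = 457^(128+64+4+1) ≡ 239 (mod 787).
Check: 239² = 57121 ≡ 457 (mod 787). The two roots are 239 and 548.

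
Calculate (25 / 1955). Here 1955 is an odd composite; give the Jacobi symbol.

Reciprocity: 25 ≡ 1 and 1955 ≡ 3 (mod 4), so (25/1955) = +(1955/25).
Reduce top mod 25: now compute (5/25).
Reciprocity: 5 ≡ 1 and 25 ≡ 1 (mod 4), so (5/25) = +(25/5).
Reduce top mod 5: now compute (0/5).
Top reduces to 0: gcd > 1, so the symbol is 0.

0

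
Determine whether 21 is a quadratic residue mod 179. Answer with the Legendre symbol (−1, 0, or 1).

Reciprocity: 21 ≡ 1 and 179 ≡ 3 (mod 4), so (21/179) = +(179/21).
Reduce top mod 21: now compute (11/21).
Reciprocity: 11 ≡ 3 and 21 ≡ 1 (mod 4), so (11/21) = +(21/11).
Reduce top mod 11: now compute (10/11).
Pull out 2: since 11 ≡ 3 (mod 8), (2/11) = -1.
Reciprocity: 5 ≡ 1 and 11 ≡ 3 (mod 4), so (5/11) = +(11/5).
Reduce top mod 5: now compute (1/5).
Reached (1/5) = 1. Collecting the sign flips along the way, the symbol is -1.

-1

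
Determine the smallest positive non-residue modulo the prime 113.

(2/113) = +1, so 2 is a residue.
(3/113) = −1, so 3 is the smallest positive non-residue mod 113.

3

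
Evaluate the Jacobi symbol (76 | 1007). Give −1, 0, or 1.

0

Pull out 2^2: since 1007 ≡ 7 (mod 8), (2/1007) = +1, so (2/1007)^2 = +1.
Reciprocity: 19 ≡ 3 and 1007 ≡ 3 (mod 4), so (19/1007) = −(1007/19).
Reduce top mod 19: now compute (0/19).
Top reduces to 0: gcd > 1, so the symbol is 0.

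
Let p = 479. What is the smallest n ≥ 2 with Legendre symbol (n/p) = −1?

13

(2/479) = +1, so 2 is a residue.
(3/479) = +1, so 3 is a residue.
(4/479) = +1, so 4 is a residue.
(5/479) = +1, so 5 is a residue.
(6/479) = +1, so 6 is a residue.
(7/479) = +1, so 7 is a residue.
(8/479) = +1, so 8 is a residue.
(9/479) = +1, so 9 is a residue.
(10/479) = +1, so 10 is a residue.
(11/479) = +1, so 11 is a residue.
(12/479) = +1, so 12 is a residue.
(13/479) = −1, so 13 is the smallest positive non-residue mod 479.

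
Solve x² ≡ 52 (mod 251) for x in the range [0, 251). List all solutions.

110, 141

Since 251 ≡ 3 (mod 4), a square root of 52 is 52^((251+1)/4) = 52^63 mod 251.
Repeated squaring: 52^2≡194, 52^4≡237, 52^8≡196, 52^16≡13, 52^32≡169 (mod 251).
52^63 = 52^(32+16+8+4+2+1) ≡ 110 (mod 251).
Check: 110² = 12100 ≡ 52 (mod 251). The two roots are 110 and 141.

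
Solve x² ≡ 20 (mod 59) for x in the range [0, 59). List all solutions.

Since 59 ≡ 3 (mod 4), a square root of 20 is 20^((59+1)/4) = 20^15 mod 59.
Repeated squaring: 20^2≡46, 20^4≡51, 20^8≡5 (mod 59).
20^15 = 20^(8+4+2+1) ≡ 16 (mod 59).
Check: 16² = 256 ≡ 20 (mod 59). The two roots are 16 and 43.

16, 43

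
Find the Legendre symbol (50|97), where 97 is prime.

1

Pull out 2: since 97 ≡ 1 (mod 8), (2/97) = +1.
Reciprocity: 25 ≡ 1 and 97 ≡ 1 (mod 4), so (25/97) = +(97/25).
Reduce top mod 25: now compute (22/25).
Pull out 2: since 25 ≡ 1 (mod 8), (2/25) = +1.
Reciprocity: 11 ≡ 3 and 25 ≡ 1 (mod 4), so (11/25) = +(25/11).
Reduce top mod 11: now compute (3/11).
Reciprocity: 3 ≡ 3 and 11 ≡ 3 (mod 4), so (3/11) = −(11/3).
Reduce top mod 3: now compute (2/3).
Pull out 2: since 3 ≡ 3 (mod 8), (2/3) = -1.
Reached (1/3) = 1. Collecting the sign flips along the way, the symbol is +1.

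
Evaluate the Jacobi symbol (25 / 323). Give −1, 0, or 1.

1

Reciprocity: 25 ≡ 1 and 323 ≡ 3 (mod 4), so (25/323) = +(323/25).
Reduce top mod 25: now compute (23/25).
Reciprocity: 23 ≡ 3 and 25 ≡ 1 (mod 4), so (23/25) = +(25/23).
Reduce top mod 23: now compute (2/23).
Pull out 2: since 23 ≡ 7 (mod 8), (2/23) = +1.
Reached (1/23) = 1. Collecting the sign flips along the way, the symbol is +1.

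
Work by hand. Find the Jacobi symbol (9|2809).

1

Reciprocity: 9 ≡ 1 and 2809 ≡ 1 (mod 4), so (9/2809) = +(2809/9).
Reduce top mod 9: now compute (1/9).
Reached (1/9) = 1. Collecting the sign flips along the way, the symbol is +1.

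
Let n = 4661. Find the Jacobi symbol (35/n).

-1

Reciprocity: 35 ≡ 3 and 4661 ≡ 1 (mod 4), so (35/4661) = +(4661/35).
Reduce top mod 35: now compute (6/35).
Pull out 2: since 35 ≡ 3 (mod 8), (2/35) = -1.
Reciprocity: 3 ≡ 3 and 35 ≡ 3 (mod 4), so (3/35) = −(35/3).
Reduce top mod 3: now compute (2/3).
Pull out 2: since 3 ≡ 3 (mod 8), (2/3) = -1.
Reached (1/3) = 1. Collecting the sign flips along the way, the symbol is -1.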